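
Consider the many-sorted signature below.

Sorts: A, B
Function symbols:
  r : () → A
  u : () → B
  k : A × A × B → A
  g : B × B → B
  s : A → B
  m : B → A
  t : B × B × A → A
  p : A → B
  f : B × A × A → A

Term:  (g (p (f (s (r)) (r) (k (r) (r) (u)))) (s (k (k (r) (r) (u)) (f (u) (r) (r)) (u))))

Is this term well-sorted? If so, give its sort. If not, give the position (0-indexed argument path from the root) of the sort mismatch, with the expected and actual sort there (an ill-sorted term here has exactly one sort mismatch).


well-sorted; sort = B

        (r) : A
      (s (r)) : B
      (r) : A
        (r) : A
        (r) : A
        (u) : B
      (k (r) (r) (u)) : A
    (f (s (r)) (r) (k (r) (r) (u))) : A
  (p (f (s (r)) (r) (k (r) (r) (u)))) : B
        (r) : A
        (r) : A
        (u) : B
      (k (r) (r) (u)) : A
        (u) : B
        (r) : A
        (r) : A
      (f (u) (r) (r)) : A
      (u) : B
    (k (k (r) (r) (u)) (f (u) (r) (r)) (u)) : A
  (s (k (k (r) (r) (u)) (f (u) (r) (r)) (u))) : B
(g (p (f (s (r)) (r) (k (r) (r) (u)))) (s (k (k (r) (r) (u)) (f (u) (r) (r)) (u)))) : B


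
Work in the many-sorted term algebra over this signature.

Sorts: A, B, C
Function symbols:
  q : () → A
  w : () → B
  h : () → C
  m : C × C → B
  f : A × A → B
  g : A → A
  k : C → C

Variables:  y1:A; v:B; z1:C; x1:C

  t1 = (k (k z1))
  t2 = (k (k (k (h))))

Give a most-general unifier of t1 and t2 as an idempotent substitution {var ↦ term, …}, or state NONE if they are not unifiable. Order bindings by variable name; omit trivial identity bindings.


{z1 ↦ (k (h))}


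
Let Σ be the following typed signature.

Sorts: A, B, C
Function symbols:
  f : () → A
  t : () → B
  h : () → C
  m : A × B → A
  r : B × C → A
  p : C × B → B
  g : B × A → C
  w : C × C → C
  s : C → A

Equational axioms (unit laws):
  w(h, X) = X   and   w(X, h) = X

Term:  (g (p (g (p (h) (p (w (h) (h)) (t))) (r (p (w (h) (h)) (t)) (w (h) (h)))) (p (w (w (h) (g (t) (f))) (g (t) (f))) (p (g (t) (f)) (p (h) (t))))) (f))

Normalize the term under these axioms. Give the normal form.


normal form = (g (p (g (p (h) (p (h) (t))) (r (p (h) (t)) (h))) (p (w (g (t) (f)) (g (t) (f))) (p (g (t) (f)) (p (h) (t))))) (f))

1. (g (p (g (p (h) (p (w (h) (h)) (t))) (r (p (w (h) (h)) (t)) (w (h) (h)))) (p (w (w (h) (g (t) (f))) (g (t) (f))) (p (g (t) (f)) (p (h) (t))))) (f))  →  (g (p (g (p (h) (p (h) (t))) (r (p (w (h) (h)) (t)) (w (h) (h)))) (p (w (w (h) (g (t) (f))) (g (t) (f))) (p (g (t) (f)) (p (h) (t))))) (f))
2. (g (p (g (p (h) (p (h) (t))) (r (p (w (h) (h)) (t)) (w (h) (h)))) (p (w (w (h) (g (t) (f))) (g (t) (f))) (p (g (t) (f)) (p (h) (t))))) (f))  →  (g (p (g (p (h) (p (h) (t))) (r (p (h) (t)) (w (h) (h)))) (p (w (w (h) (g (t) (f))) (g (t) (f))) (p (g (t) (f)) (p (h) (t))))) (f))
3. (g (p (g (p (h) (p (h) (t))) (r (p (h) (t)) (w (h) (h)))) (p (w (w (h) (g (t) (f))) (g (t) (f))) (p (g (t) (f)) (p (h) (t))))) (f))  →  (g (p (g (p (h) (p (h) (t))) (r (p (h) (t)) (h))) (p (w (w (h) (g (t) (f))) (g (t) (f))) (p (g (t) (f)) (p (h) (t))))) (f))
4. (g (p (g (p (h) (p (h) (t))) (r (p (h) (t)) (h))) (p (w (w (h) (g (t) (f))) (g (t) (f))) (p (g (t) (f)) (p (h) (t))))) (f))  →  (g (p (g (p (h) (p (h) (t))) (r (p (h) (t)) (h))) (p (w (g (t) (f)) (g (t) (f))) (p (g (t) (f)) (p (h) (t))))) (f))


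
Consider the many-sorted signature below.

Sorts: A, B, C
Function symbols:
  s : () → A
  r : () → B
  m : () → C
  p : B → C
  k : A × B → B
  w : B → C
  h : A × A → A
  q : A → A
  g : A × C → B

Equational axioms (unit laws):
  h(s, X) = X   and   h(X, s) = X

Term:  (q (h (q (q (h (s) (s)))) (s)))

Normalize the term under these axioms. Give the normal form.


normal form = (q (q (q (s))))

1. (q (h (q (q (h (s) (s)))) (s)))  →  (q (q (q (h (s) (s)))))
2. (q (q (q (h (s) (s)))))  →  (q (q (q (s))))


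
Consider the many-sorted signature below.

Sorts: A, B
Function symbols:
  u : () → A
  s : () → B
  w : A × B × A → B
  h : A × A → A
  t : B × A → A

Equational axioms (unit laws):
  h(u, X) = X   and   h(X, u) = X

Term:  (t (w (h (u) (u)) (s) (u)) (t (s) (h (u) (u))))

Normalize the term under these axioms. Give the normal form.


normal form = (t (w (u) (s) (u)) (t (s) (u)))

1. (t (w (h (u) (u)) (s) (u)) (t (s) (h (u) (u))))  →  (t (w (u) (s) (u)) (t (s) (h (u) (u))))
2. (t (w (u) (s) (u)) (t (s) (h (u) (u))))  →  (t (w (u) (s) (u)) (t (s) (u)))


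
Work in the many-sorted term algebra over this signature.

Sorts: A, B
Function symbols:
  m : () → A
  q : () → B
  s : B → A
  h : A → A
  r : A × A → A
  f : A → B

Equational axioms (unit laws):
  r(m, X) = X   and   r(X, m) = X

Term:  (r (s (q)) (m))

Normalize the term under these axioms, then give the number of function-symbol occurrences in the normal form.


1. (r (s (q)) (m))  →  (s (q))
normal form: (s (q))

size = 2


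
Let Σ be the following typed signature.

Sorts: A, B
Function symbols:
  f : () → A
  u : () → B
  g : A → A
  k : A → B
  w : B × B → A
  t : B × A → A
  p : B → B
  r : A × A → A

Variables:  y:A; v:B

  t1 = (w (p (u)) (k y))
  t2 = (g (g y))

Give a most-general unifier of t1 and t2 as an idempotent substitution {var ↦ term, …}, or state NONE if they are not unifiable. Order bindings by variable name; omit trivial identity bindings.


NONE (not unifiable)

head clash or occurs-check failure — not unifiable


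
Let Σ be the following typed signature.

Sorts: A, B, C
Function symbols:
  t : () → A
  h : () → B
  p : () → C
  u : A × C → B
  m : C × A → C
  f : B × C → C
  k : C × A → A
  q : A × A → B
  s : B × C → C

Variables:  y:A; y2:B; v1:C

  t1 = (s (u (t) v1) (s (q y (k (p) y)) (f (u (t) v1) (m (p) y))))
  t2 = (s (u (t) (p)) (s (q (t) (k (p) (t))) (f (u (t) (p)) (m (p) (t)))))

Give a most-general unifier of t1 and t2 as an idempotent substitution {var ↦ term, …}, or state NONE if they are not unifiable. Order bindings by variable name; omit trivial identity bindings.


{v1 ↦ (p), y ↦ (t)}


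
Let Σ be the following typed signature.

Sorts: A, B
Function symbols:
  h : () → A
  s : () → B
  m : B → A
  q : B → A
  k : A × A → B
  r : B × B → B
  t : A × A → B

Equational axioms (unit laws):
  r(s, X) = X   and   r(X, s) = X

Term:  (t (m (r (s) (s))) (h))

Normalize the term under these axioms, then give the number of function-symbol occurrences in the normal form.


size = 4

1. (t (m (r (s) (s))) (h))  →  (t (m (s)) (h))
normal form: (t (m (s)) (h))


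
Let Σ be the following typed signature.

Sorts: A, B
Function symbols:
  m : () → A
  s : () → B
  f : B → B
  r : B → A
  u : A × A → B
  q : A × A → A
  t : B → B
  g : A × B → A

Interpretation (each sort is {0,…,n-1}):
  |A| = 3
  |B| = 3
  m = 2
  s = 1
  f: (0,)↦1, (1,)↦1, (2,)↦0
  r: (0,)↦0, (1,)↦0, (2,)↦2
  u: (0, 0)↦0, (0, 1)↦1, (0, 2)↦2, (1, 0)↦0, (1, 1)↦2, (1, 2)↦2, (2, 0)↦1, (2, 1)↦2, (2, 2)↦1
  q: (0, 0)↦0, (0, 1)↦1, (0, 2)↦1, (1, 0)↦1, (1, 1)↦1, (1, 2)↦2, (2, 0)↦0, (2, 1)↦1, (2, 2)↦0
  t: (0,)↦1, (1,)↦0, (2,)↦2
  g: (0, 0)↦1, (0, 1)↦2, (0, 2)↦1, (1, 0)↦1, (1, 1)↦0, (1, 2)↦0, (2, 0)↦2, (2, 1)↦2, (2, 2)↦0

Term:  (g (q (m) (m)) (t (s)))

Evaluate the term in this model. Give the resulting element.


value = 1

  m = 2
  m = 2
  (q (m) (m)) = q(2, 2) = 0
  s = 1
  (t (s)) = t(1,) = 0
  (g (q (m) (m)) (t (s))) = g(0, 0) = 1


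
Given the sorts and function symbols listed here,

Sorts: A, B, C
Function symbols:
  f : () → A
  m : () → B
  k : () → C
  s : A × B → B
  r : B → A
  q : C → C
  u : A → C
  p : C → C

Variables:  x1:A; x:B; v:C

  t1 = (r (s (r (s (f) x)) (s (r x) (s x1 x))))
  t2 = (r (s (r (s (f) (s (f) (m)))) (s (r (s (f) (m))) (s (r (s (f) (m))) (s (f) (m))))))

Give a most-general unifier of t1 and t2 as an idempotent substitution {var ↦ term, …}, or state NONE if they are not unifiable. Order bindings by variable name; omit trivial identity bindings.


{x ↦ (s (f) (m)), x1 ↦ (r (s (f) (m)))}


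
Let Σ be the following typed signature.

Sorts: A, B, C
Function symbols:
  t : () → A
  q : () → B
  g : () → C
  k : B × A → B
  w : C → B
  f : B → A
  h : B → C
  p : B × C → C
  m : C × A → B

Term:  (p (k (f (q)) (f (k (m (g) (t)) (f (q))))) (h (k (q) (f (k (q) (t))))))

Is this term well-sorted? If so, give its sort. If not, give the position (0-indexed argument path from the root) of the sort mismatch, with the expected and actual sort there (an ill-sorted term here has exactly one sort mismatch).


ill-sorted at position [0, 0]: expected B, got A

      (q) : B
    (f (q)) : A
          (g) : C
          (t) : A
        (m (g) (t)) : B
          (q) : B
        (f (q)) : A
      (k (m (g) (t)) (f (q))) : B
    (f (k (m (g) (t)) (f (q)))) : A
  (k (f (q)) (f (k (m (g) (t)) (f (q))))) : ✗ arg 0 at [0, 0] has sort A, expected B
      (q) : B
          (q) : B
          (t) : A
        (k (q) (t)) : B
      (f (k (q) (t))) : A
    (k (q) (f (k (q) (t)))) : B
  (h (k (q) (f (k (q) (t))))) : C


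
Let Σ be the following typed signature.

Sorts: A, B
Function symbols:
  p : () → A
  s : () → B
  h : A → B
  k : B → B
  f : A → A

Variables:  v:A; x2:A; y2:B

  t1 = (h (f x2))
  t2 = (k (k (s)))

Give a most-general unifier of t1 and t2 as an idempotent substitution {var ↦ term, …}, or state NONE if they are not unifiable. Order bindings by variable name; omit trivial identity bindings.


head clash or occurs-check failure — not unifiable

NONE (not unifiable)


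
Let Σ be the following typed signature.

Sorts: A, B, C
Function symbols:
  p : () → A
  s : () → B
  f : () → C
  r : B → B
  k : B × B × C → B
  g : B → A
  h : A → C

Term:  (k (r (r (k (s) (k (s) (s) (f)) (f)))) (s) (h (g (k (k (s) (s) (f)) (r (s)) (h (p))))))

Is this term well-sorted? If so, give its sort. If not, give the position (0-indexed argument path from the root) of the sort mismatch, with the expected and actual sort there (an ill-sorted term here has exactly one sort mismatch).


well-sorted; sort = B

        (s) : B
          (s) : B
          (s) : B
          (f) : C
        (k (s) (s) (f)) : B
        (f) : C
      (k (s) (k (s) (s) (f)) (f)) : B
    (r (k (s) (k (s) (s) (f)) (f))) : B
  (r (r (k (s) (k (s) (s) (f)) (f)))) : B
  (s) : B
          (s) : B
          (s) : B
          (f) : C
        (k (s) (s) (f)) : B
          (s) : B
        (r (s)) : B
          (p) : A
        (h (p)) : C
      (k (k (s) (s) (f)) (r (s)) (h (p))) : B
    (g (k (k (s) (s) (f)) (r (s)) (h (p)))) : A
  (h (g (k (k (s) (s) (f)) (r (s)) (h (p))))) : C
(k (r (r (k (s) (k (s) (s) (f)) (f)))) (s) (h (g (k (k (s) (s) (f)) (r (s)) (h (p)))))) : B


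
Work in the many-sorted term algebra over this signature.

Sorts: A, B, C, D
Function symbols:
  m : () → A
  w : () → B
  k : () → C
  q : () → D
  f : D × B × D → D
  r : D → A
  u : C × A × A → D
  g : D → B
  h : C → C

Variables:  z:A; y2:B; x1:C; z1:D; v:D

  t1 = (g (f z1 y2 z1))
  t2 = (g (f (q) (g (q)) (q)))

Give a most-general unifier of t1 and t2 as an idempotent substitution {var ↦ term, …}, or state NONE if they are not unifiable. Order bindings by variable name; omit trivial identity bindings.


{y2 ↦ (g (q)), z1 ↦ (q)}


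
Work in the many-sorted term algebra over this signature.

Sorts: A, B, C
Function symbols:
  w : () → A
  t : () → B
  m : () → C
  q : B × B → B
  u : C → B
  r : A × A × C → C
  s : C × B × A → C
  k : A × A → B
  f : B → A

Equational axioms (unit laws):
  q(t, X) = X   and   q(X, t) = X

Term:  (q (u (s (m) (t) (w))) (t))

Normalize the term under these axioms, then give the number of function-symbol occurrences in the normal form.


1. (q (u (s (m) (t) (w))) (t))  →  (u (s (m) (t) (w)))
normal form: (u (s (m) (t) (w)))

size = 5


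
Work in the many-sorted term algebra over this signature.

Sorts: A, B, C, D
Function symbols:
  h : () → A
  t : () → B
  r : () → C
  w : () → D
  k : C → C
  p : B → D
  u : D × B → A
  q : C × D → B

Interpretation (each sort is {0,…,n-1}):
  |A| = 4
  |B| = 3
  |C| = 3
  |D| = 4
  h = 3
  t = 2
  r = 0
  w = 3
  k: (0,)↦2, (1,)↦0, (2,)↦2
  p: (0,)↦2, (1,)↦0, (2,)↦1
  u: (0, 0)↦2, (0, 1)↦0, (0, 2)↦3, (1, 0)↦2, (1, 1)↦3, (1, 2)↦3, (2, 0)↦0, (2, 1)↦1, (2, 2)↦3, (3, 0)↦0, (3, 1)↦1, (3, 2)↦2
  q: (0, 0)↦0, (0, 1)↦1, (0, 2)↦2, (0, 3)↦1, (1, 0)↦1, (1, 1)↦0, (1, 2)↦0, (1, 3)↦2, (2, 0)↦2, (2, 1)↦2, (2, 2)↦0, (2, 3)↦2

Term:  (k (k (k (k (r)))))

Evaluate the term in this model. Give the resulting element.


value = 2

  r = 0
  (k (r)) = k(0,) = 2
  (k (k (r))) = k(2,) = 2
  (k (k (k (r)))) = k(2,) = 2
  (k (k (k (k (r))))) = k(2,) = 2


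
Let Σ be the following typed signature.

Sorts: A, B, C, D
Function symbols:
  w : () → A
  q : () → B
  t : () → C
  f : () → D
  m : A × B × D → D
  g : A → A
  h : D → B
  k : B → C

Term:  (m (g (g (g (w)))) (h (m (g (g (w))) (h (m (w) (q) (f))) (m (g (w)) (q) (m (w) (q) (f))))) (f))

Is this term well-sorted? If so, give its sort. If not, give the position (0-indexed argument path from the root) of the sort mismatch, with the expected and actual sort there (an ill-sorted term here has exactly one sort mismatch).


well-sorted; sort = D

        (w) : A
      (g (w)) : A
    (g (g (w))) : A
  (g (g (g (w)))) : A
          (w) : A
        (g (w)) : A
      (g (g (w))) : A
          (w) : A
          (q) : B
          (f) : D
        (m (w) (q) (f)) : D
      (h (m (w) (q) (f))) : B
          (w) : A
        (g (w)) : A
        (q) : B
          (w) : A
          (q) : B
          (f) : D
        (m (w) (q) (f)) : D
      (m (g (w)) (q) (m (w) (q) (f))) : D
    (m (g (g (w))) (h (m (w) (q) (f))) (m (g (w)) (q) (m (w) (q) (f)))) : D
  (h (m (g (g (w))) (h (m (w) (q) (f))) (m (g (w)) (q) (m (w) (q) (f))))) : B
  (f) : D
(m (g (g (g (w)))) (h (m (g (g (w))) (h (m (w) (q) (f))) (m (g (w)) (q) (m (w) (q) (f))))) (f)) : D


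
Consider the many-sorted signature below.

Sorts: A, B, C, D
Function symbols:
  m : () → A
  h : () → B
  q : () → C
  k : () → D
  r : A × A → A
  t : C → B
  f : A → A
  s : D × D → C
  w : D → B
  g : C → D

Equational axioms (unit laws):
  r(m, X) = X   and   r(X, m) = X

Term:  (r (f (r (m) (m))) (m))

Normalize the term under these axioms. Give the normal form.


1. (r (f (r (m) (m))) (m))  →  (f (r (m) (m)))
2. (f (r (m) (m)))  →  (f (m))

normal form = (f (m))


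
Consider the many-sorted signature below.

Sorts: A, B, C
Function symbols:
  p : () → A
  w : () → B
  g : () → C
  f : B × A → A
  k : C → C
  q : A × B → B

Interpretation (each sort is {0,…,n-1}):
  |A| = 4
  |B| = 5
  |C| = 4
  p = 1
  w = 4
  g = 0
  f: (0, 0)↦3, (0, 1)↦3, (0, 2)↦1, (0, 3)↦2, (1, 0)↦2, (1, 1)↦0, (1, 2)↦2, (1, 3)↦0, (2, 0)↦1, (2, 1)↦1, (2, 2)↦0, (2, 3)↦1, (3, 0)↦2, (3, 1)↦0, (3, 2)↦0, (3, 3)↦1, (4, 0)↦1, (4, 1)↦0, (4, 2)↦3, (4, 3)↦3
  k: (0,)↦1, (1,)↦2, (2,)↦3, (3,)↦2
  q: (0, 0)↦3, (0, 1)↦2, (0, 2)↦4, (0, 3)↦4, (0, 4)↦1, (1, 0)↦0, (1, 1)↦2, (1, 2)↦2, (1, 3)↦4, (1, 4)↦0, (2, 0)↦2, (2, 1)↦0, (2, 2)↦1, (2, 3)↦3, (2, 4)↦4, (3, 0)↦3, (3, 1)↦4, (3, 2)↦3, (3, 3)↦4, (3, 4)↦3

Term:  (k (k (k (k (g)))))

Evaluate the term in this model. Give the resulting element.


  g = 0
  (k (g)) = k(0,) = 1
  (k (k (g))) = k(1,) = 2
  (k (k (k (g)))) = k(2,) = 3
  (k (k (k (k (g))))) = k(3,) = 2

value = 2


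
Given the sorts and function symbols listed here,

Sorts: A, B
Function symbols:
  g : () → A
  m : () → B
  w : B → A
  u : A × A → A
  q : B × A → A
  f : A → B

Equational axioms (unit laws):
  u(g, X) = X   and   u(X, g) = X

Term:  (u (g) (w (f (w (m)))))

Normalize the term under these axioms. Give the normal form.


normal form = (w (f (w (m))))

1. (u (g) (w (f (w (m)))))  →  (w (f (w (m))))


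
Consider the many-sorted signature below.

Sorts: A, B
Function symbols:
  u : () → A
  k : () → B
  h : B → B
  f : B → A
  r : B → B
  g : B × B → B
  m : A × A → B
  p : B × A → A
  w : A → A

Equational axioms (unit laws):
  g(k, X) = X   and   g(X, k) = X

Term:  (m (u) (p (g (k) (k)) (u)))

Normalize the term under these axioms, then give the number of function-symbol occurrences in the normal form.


size = 5

1. (m (u) (p (g (k) (k)) (u)))  →  (m (u) (p (k) (u)))
normal form: (m (u) (p (k) (u)))


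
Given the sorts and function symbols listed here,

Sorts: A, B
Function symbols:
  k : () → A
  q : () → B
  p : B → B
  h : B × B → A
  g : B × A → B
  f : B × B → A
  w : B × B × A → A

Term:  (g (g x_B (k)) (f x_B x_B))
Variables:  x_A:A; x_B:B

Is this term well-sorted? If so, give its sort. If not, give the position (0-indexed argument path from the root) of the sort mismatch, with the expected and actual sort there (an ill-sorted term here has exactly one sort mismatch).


well-sorted; sort = B

    x_B : B
    (k) : A
  (g x_B (k)) : B
    x_B : B
    x_B : B
  (f x_B x_B) : A
(g (g x_B (k)) (f x_B x_B)) : B


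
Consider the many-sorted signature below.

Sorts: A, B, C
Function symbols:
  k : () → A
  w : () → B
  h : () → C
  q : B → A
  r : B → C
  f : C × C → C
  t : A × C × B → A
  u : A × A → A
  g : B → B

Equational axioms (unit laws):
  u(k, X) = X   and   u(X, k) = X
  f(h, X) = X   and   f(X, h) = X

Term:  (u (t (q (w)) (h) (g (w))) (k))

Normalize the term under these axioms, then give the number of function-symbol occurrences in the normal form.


1. (u (t (q (w)) (h) (g (w))) (k))  →  (t (q (w)) (h) (g (w)))
normal form: (t (q (w)) (h) (g (w)))

size = 6


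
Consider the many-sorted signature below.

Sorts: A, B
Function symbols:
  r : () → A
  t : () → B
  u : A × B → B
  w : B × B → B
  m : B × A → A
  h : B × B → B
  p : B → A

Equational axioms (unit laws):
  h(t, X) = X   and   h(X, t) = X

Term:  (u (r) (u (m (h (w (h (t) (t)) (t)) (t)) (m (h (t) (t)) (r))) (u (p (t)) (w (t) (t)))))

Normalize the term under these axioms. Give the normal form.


1. (u (r) (u (m (h (w (h (t) (t)) (t)) (t)) (m (h (t) (t)) (r))) (u (p (t)) (w (t) (t)))))  →  (u (r) (u (m (w (h (t) (t)) (t)) (m (h (t) (t)) (r))) (u (p (t)) (w (t) (t)))))
2. (u (r) (u (m (w (h (t) (t)) (t)) (m (h (t) (t)) (r))) (u (p (t)) (w (t) (t)))))  →  (u (r) (u (m (w (t) (t)) (m (h (t) (t)) (r))) (u (p (t)) (w (t) (t)))))
3. (u (r) (u (m (w (t) (t)) (m (h (t) (t)) (r))) (u (p (t)) (w (t) (t)))))  →  (u (r) (u (m (w (t) (t)) (m (t) (r))) (u (p (t)) (w (t) (t)))))

normal form = (u (r) (u (m (w (t) (t)) (m (t) (r))) (u (p (t)) (w (t) (t)))))


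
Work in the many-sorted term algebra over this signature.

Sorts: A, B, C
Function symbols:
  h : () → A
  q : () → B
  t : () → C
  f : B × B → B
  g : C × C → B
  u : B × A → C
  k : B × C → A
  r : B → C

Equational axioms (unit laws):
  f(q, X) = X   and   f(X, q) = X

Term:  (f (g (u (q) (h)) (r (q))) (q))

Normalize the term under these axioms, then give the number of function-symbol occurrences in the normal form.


1. (f (g (u (q) (h)) (r (q))) (q))  →  (g (u (q) (h)) (r (q)))
normal form: (g (u (q) (h)) (r (q)))

size = 6


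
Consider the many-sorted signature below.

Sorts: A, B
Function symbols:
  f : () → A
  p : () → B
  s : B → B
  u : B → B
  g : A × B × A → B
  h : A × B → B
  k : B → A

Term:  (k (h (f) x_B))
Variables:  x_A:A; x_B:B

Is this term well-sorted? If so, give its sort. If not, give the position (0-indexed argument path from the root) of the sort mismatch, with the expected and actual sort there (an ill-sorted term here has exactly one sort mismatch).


    (f) : A
    x_B : B
  (h (f) x_B) : B
(k (h (f) x_B)) : A

well-sorted; sort = A


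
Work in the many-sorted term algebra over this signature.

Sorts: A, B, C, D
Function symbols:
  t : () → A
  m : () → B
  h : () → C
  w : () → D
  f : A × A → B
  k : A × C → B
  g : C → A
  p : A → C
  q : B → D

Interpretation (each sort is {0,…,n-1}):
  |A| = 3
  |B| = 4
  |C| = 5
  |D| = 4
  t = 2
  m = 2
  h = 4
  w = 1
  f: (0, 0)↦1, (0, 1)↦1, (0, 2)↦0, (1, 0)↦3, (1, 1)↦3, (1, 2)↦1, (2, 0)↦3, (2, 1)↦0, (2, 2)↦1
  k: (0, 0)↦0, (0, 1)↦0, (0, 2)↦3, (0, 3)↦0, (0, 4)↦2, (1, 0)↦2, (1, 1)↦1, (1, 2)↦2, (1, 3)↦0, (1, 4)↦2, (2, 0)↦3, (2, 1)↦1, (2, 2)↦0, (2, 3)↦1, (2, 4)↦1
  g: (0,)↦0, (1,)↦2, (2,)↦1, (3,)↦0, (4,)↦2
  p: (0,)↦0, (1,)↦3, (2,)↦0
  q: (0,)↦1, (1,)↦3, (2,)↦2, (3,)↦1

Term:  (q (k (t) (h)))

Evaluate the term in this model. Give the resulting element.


  t = 2
  h = 4
  (k (t) (h)) = k(2, 4) = 1
  (q (k (t) (h))) = q(1,) = 3

value = 3


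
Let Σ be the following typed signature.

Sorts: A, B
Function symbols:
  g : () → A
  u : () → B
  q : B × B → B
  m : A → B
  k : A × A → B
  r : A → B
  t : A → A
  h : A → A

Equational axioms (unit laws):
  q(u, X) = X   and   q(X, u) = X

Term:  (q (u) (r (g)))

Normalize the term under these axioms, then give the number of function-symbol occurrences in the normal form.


size = 2

1. (q (u) (r (g)))  →  (r (g))
normal form: (r (g))


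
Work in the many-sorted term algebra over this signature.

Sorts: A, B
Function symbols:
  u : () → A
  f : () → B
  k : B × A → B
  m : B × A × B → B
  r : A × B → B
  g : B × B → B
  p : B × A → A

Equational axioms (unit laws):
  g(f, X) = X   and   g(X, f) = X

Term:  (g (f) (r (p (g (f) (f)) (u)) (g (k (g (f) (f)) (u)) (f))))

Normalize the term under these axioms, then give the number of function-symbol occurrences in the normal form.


1. (g (f) (r (p (g (f) (f)) (u)) (g (k (g (f) (f)) (u)) (f))))  →  (r (p (g (f) (f)) (u)) (g (k (g (f) (f)) (u)) (f)))
2. (r (p (g (f) (f)) (u)) (g (k (g (f) (f)) (u)) (f)))  →  (r (p (f) (u)) (g (k (g (f) (f)) (u)) (f)))
3. (r (p (f) (u)) (g (k (g (f) (f)) (u)) (f)))  →  (r (p (f) (u)) (k (g (f) (f)) (u)))
4. (r (p (f) (u)) (k (g (f) (f)) (u)))  →  (r (p (f) (u)) (k (f) (u)))
normal form: (r (p (f) (u)) (k (f) (u)))

size = 7


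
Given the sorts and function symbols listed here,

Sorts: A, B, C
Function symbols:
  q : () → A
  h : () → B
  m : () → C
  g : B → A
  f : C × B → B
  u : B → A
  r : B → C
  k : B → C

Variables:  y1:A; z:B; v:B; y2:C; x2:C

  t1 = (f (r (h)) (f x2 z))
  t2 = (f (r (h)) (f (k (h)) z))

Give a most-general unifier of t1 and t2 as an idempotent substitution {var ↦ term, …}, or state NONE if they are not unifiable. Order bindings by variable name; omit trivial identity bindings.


{x2 ↦ (k (h))}


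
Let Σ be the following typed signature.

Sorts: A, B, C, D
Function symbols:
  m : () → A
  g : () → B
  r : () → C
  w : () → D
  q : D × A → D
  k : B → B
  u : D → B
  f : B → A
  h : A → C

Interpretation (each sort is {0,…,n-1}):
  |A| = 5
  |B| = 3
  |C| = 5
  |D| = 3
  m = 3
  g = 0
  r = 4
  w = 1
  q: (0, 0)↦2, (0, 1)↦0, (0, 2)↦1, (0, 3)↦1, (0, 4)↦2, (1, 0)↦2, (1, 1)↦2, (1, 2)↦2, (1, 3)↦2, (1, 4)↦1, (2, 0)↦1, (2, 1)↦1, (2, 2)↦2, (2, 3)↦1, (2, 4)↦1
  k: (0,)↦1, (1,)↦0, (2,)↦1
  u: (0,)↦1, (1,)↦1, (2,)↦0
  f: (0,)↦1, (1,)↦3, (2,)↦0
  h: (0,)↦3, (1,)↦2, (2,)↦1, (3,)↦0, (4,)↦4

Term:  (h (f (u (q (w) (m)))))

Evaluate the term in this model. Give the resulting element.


value = 2

  w = 1
  m = 3
  (q (w) (m)) = q(1, 3) = 2
  (u (q (w) (m))) = u(2,) = 0
  (f (u (q (w) (m)))) = f(0,) = 1
  (h (f (u (q (w) (m))))) = h(1,) = 2


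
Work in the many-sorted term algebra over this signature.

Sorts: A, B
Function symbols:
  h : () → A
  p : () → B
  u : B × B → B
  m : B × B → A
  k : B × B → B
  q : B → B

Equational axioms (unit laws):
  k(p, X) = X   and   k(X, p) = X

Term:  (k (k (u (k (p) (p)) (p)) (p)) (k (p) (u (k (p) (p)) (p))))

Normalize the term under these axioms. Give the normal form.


1. (k (k (u (k (p) (p)) (p)) (p)) (k (p) (u (k (p) (p)) (p))))  →  (k (u (k (p) (p)) (p)) (k (p) (u (k (p) (p)) (p))))
2. (k (u (k (p) (p)) (p)) (k (p) (u (k (p) (p)) (p))))  →  (k (u (p) (p)) (k (p) (u (k (p) (p)) (p))))
3. (k (u (p) (p)) (k (p) (u (k (p) (p)) (p))))  →  (k (u (p) (p)) (u (k (p) (p)) (p)))
4. (k (u (p) (p)) (u (k (p) (p)) (p)))  →  (k (u (p) (p)) (u (p) (p)))

normal form = (k (u (p) (p)) (u (p) (p)))


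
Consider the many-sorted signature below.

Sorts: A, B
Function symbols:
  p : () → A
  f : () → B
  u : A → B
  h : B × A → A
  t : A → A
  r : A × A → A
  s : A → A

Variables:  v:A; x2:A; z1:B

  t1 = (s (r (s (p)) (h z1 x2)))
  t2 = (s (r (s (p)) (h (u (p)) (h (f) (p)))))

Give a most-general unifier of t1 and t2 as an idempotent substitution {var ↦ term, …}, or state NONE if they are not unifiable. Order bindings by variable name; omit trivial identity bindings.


{x2 ↦ (h (f) (p)), z1 ↦ (u (p))}


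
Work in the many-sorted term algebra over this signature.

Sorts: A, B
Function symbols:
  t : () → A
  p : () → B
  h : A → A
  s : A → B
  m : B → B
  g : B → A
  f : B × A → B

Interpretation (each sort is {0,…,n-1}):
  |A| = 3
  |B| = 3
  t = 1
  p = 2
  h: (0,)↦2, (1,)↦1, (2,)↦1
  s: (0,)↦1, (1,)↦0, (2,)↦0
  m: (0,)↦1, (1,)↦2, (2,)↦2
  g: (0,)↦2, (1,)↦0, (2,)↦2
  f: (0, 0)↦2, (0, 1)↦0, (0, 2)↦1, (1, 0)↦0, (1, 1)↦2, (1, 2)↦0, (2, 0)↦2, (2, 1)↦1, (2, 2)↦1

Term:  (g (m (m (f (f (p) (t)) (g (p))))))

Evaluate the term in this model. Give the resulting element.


value = 2

  p = 2
  t = 1
  (f (p) (t)) = f(2, 1) = 1
  p = 2
  (g (p)) = g(2,) = 2
  (f (f (p) (t)) (g (p))) = f(1, 2) = 0
  (m (f (f (p) (t)) (g (p)))) = m(0,) = 1
  (m (m (f (f (p) (t)) (g (p))))) = m(1,) = 2
  (g (m (m (f (f (p) (t)) (g (p)))))) = g(2,) = 2


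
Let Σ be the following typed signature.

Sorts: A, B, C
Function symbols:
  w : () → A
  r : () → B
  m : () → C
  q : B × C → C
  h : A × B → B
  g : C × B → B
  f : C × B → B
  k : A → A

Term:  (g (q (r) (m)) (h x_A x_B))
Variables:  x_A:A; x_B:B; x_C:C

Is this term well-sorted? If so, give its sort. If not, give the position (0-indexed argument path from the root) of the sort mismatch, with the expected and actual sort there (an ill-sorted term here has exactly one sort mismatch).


well-sorted; sort = B

    (r) : B
    (m) : C
  (q (r) (m)) : C
    x_A : A
    x_B : B
  (h x_A x_B) : B
(g (q (r) (m)) (h x_A x_B)) : B


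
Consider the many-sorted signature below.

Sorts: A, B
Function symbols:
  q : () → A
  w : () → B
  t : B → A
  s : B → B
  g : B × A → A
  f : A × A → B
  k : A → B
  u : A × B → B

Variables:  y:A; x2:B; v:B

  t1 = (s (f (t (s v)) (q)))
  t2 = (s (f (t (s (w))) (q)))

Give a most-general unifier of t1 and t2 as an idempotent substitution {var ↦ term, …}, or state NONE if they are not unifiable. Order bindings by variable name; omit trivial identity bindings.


{v ↦ (w)}


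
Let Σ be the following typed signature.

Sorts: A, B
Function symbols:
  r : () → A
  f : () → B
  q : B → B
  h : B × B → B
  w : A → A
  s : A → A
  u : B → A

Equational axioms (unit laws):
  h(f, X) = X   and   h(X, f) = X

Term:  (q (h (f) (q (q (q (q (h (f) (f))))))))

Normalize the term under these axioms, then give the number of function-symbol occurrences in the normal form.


size = 6

1. (q (h (f) (q (q (q (q (h (f) (f))))))))  →  (q (q (q (q (q (h (f) (f)))))))
2. (q (q (q (q (q (h (f) (f)))))))  →  (q (q (q (q (q (f))))))
normal form: (q (q (q (q (q (f))))))


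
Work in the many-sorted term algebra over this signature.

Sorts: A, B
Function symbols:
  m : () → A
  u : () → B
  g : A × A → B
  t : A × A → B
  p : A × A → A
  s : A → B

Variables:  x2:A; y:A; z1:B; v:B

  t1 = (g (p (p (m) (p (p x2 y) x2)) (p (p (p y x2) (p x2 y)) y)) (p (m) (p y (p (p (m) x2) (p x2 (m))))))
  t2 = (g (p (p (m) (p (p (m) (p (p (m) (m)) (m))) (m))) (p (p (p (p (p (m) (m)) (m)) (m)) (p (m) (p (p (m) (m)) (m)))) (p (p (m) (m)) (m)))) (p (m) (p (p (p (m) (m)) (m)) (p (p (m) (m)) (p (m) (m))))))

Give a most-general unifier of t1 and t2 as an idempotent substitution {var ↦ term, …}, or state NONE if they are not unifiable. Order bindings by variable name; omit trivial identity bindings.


{x2 ↦ (m), y ↦ (p (p (m) (m)) (m))}


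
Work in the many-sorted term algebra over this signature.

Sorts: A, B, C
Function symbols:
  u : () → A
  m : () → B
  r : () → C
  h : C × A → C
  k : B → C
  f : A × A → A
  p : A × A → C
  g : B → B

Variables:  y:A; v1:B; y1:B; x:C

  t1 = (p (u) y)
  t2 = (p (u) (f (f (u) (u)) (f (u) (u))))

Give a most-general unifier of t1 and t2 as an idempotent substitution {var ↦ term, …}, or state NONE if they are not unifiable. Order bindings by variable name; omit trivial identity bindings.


{y ↦ (f (f (u) (u)) (f (u) (u)))}


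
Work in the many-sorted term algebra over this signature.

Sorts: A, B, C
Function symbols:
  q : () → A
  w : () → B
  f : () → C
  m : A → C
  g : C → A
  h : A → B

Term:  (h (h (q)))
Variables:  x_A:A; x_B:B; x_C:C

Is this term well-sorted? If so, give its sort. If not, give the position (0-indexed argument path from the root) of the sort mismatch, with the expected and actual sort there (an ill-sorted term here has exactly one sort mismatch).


ill-sorted at position [0]: expected A, got B

    (q) : A
  (h (q)) : B
(h (h (q))) : ✗ arg 0 at [0] has sort B, expected A


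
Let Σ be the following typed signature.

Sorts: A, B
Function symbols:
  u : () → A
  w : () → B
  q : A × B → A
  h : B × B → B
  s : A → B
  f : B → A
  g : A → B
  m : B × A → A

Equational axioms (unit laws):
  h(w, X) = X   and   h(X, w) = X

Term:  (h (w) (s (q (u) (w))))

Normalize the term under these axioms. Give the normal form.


normal form = (s (q (u) (w)))

1. (h (w) (s (q (u) (w))))  →  (s (q (u) (w)))


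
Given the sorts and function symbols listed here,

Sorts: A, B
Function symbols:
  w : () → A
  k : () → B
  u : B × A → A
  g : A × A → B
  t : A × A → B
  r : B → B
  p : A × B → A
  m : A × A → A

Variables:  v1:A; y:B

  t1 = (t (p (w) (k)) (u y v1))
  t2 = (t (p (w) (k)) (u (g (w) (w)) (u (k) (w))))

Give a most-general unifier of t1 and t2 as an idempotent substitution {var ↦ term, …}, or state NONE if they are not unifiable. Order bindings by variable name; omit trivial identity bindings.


{v1 ↦ (u (k) (w)), y ↦ (g (w) (w))}


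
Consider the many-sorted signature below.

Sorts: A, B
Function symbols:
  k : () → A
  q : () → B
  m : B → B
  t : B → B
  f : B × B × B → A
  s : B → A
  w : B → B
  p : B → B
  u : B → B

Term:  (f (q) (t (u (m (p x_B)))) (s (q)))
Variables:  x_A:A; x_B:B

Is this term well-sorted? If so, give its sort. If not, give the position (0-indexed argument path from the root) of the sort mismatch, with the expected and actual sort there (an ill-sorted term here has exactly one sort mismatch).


  (q) : B
          x_B : B
        (p x_B) : B
      (m (p x_B)) : B
    (u (m (p x_B))) : B
  (t (u (m (p x_B)))) : B
    (q) : B
  (s (q)) : A
(f (q) (t (u (m (p x_B)))) (s (q))) : ✗ arg 2 at [2] has sort A, expected B

ill-sorted at position [2]: expected B, got A


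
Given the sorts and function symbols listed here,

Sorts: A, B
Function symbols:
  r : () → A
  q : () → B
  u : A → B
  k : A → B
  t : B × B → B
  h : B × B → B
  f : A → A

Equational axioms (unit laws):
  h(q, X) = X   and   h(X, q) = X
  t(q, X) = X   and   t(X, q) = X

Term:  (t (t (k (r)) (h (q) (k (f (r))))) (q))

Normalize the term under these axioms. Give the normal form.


1. (t (t (k (r)) (h (q) (k (f (r))))) (q))  →  (t (k (r)) (h (q) (k (f (r)))))
2. (t (k (r)) (h (q) (k (f (r)))))  →  (t (k (r)) (k (f (r))))

normal form = (t (k (r)) (k (f (r))))


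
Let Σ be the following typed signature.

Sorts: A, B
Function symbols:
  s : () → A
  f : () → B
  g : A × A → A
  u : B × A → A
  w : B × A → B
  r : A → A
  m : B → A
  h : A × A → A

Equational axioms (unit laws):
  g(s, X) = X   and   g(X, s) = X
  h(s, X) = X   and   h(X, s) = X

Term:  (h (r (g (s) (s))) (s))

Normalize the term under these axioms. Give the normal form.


normal form = (r (s))

1. (h (r (g (s) (s))) (s))  →  (r (g (s) (s)))
2. (r (g (s) (s)))  →  (r (s))


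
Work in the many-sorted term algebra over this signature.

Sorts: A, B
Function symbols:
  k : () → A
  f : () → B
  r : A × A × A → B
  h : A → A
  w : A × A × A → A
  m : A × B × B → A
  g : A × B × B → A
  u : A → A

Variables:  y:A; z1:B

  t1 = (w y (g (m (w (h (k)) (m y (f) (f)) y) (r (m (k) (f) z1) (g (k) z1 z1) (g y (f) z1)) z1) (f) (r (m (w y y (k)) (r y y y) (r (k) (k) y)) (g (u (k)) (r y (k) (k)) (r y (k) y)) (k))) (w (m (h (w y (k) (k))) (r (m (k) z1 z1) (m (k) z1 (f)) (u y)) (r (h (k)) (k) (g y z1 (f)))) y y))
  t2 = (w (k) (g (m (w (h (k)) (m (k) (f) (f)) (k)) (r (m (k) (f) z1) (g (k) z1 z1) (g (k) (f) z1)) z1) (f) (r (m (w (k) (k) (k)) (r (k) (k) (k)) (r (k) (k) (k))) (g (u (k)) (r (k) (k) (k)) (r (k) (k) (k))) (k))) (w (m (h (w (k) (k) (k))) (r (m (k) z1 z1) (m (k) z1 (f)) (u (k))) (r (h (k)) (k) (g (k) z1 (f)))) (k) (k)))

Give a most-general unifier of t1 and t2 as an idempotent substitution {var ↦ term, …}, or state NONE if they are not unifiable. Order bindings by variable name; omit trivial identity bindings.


{y ↦ (k)}


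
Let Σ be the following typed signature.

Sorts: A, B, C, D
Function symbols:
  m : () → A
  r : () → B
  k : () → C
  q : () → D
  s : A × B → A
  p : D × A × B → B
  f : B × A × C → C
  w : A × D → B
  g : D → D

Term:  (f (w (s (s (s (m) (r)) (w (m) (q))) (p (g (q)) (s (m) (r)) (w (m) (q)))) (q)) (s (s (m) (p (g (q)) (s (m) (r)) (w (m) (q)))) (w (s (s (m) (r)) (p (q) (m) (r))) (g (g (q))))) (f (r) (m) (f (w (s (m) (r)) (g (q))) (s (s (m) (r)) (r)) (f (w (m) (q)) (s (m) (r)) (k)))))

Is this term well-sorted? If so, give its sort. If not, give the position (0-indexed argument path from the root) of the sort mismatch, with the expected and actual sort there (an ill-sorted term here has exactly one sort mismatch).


well-sorted; sort = C

          (m) : A
          (r) : B
        (s (m) (r)) : A
          (m) : A
          (q) : D
        (w (m) (q)) : B
      (s (s (m) (r)) (w (m) (q))) : A
          (q) : D
        (g (q)) : D
          (m) : A
          (r) : B
        (s (m) (r)) : A
          (m) : A
          (q) : D
        (w (m) (q)) : B
      (p (g (q)) (s (m) (r)) (w (m) (q))) : B
    (s (s (s (m) (r)) (w (m) (q))) (p (g (q)) (s (m) (r)) (w (m) (q)))) : A
    (q) : D
  (w (s (s (s (m) (r)) (w (m) (q))) (p (g (q)) (s (m) (r)) (w (m) (q)))) (q)) : B
      (m) : A
          (q) : D
        (g (q)) : D
          (m) : A
          (r) : B
        (s (m) (r)) : A
          (m) : A
          (q) : D
        (w (m) (q)) : B
      (p (g (q)) (s (m) (r)) (w (m) (q))) : B
    (s (m) (p (g (q)) (s (m) (r)) (w (m) (q)))) : A
          (m) : A
          (r) : B
        (s (m) (r)) : A
          (q) : D
          (m) : A
          (r) : B
        (p (q) (m) (r)) : B
      (s (s (m) (r)) (p (q) (m) (r))) : A
          (q) : D
        (g (q)) : D
      (g (g (q))) : D
    (w (s (s (m) (r)) (p (q) (m) (r))) (g (g (q)))) : B
  (s (s (m) (p (g (q)) (s (m) (r)) (w (m) (q)))) (w (s (s (m) (r)) (p (q) (m) (r))) (g (g (q))))) : A
    (r) : B
    (m) : A
          (m) : A
          (r) : B
        (s (m) (r)) : A
          (q) : D
        (g (q)) : D
      (w (s (m) (r)) (g (q))) : B
          (m) : A
          (r) : B
        (s (m) (r)) : A
        (r) : B
      (s (s (m) (r)) (r)) : A
          (m) : A
          (q) : D
        (w (m) (q)) : B
          (m) : A
          (r) : B
        (s (m) (r)) : A
        (k) : C
      (f (w (m) (q)) (s (m) (r)) (k)) : C
    (f (w (s (m) (r)) (g (q))) (s (s (m) (r)) (r)) (f (w (m) (q)) (s (m) (r)) (k))) : C
  (f (r) (m) (f (w (s (m) (r)) (g (q))) (s (s (m) (r)) (r)) (f (w (m) (q)) (s (m) (r)) (k)))) : C
(f (w (s (s (s (m) (r)) (w (m) (q))) (p (g (q)) (s (m) (r)) (w (m) (q)))) (q)) (s (s (m) (p (g (q)) (s (m) (r)) (w (m) (q)))) (w (s (s (m) (r)) (p (q) (m) (r))) (g (g (q))))) (f (r) (m) (f (w (s (m) (r)) (g (q))) (s (s (m) (r)) (r)) (f (w (m) (q)) (s (m) (r)) (k))))) : C


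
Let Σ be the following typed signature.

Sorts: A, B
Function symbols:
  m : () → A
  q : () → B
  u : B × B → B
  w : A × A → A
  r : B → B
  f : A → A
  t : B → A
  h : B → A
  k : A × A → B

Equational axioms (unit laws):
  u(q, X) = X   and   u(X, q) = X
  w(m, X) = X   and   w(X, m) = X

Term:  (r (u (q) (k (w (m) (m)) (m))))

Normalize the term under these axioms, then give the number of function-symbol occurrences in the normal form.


1. (r (u (q) (k (w (m) (m)) (m))))  →  (r (k (w (m) (m)) (m)))
2. (r (k (w (m) (m)) (m)))  →  (r (k (m) (m)))
normal form: (r (k (m) (m)))

size = 4


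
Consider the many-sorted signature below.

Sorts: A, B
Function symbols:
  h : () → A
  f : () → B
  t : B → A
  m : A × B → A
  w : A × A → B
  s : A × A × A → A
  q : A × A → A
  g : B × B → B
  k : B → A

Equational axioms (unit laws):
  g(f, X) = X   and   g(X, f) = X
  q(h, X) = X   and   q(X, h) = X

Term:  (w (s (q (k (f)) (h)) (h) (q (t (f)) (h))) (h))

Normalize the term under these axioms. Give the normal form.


normal form = (w (s (k (f)) (h) (t (f))) (h))

1. (w (s (q (k (f)) (h)) (h) (q (t (f)) (h))) (h))  →  (w (s (k (f)) (h) (q (t (f)) (h))) (h))
2. (w (s (k (f)) (h) (q (t (f)) (h))) (h))  →  (w (s (k (f)) (h) (t (f))) (h))


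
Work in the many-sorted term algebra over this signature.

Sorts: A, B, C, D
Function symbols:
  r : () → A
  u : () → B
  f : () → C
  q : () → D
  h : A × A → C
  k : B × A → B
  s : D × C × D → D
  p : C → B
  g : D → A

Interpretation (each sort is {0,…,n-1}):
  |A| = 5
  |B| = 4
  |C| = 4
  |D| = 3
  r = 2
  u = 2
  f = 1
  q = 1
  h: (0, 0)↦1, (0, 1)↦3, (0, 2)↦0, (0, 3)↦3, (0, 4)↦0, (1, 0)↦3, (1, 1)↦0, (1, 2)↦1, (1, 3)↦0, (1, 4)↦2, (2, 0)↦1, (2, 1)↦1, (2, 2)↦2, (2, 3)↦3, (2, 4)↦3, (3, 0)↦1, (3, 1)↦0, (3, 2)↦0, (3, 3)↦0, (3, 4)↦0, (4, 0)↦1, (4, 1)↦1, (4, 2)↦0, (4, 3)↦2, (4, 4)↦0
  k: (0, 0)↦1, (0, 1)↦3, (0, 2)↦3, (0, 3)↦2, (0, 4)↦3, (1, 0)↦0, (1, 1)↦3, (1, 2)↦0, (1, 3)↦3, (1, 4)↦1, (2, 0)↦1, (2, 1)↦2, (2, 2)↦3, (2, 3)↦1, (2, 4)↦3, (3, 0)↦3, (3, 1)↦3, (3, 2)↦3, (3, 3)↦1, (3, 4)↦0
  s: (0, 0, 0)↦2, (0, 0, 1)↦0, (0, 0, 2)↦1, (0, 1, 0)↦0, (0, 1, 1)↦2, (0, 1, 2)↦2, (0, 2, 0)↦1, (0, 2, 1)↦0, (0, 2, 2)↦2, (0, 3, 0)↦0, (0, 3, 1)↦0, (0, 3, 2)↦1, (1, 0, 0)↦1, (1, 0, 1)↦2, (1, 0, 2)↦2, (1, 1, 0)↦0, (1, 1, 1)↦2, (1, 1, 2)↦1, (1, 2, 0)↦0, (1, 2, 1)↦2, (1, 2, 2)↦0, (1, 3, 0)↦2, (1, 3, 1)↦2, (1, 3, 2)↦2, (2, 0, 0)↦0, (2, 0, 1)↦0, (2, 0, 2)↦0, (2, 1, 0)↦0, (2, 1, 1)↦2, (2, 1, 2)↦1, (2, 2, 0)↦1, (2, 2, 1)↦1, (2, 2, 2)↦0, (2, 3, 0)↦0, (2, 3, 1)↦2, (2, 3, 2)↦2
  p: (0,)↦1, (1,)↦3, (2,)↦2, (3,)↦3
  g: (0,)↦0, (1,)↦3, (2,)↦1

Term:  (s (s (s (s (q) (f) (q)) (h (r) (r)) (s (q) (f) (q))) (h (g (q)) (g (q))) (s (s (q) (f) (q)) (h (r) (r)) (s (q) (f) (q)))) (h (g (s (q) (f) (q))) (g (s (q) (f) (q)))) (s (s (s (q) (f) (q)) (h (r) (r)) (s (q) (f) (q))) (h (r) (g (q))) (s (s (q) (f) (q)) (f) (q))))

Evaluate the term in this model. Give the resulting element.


value = 0

  q = 1
  f = 1
  q = 1
  (s (q) (f) (q)) = s(1, 1, 1) = 2
  r = 2
  r = 2
  (h (r) (r)) = h(2, 2) = 2
  q = 1
  f = 1
  q = 1
  (s (q) (f) (q)) = s(1, 1, 1) = 2
  (s (s (q) (f) (q)) (h (r) (r)) (s (q) (f) (q))) = s(2, 2, 2) = 0
  q = 1
  (g (q)) = g(1,) = 3
  q = 1
  (g (q)) = g(1,) = 3
  (h (g (q)) (g (q))) = h(3, 3) = 0
  q = 1
  f = 1
  q = 1
  (s (q) (f) (q)) = s(1, 1, 1) = 2
  r = 2
  r = 2
  (h (r) (r)) = h(2, 2) = 2
  q = 1
  f = 1
  q = 1
  (s (q) (f) (q)) = s(1, 1, 1) = 2
  (s (s (q) (f) (q)) (h (r) (r)) (s (q) (f) (q))) = s(2, 2, 2) = 0
  (s (s (s (q) (f) (q)) (h (r) (r)) (s (q) (f) (q))) (h (g (q)) (g (q))) (s (s (q) (f) (q)) (h (r) (r)) (s (q) (f) (q)))) = s(0, 0, 0) = 2
  q = 1
  f = 1
  q = 1
  (s (q) (f) (q)) = s(1, 1, 1) = 2
  (g (s (q) (f) (q))) = g(2,) = 1
  q = 1
  f = 1
  q = 1
  (s (q) (f) (q)) = s(1, 1, 1) = 2
  (g (s (q) (f) (q))) = g(2,) = 1
  (h (g (s (q) (f) (q))) (g (s (q) (f) (q)))) = h(1, 1) = 0
  q = 1
  f = 1
  q = 1
  (s (q) (f) (q)) = s(1, 1, 1) = 2
  r = 2
  r = 2
  (h (r) (r)) = h(2, 2) = 2
  q = 1
  f = 1
  q = 1
  (s (q) (f) (q)) = s(1, 1, 1) = 2
  (s (s (q) (f) (q)) (h (r) (r)) (s (q) (f) (q))) = s(2, 2, 2) = 0
  r = 2
  q = 1
  (g (q)) = g(1,) = 3
  (h (r) (g (q))) = h(2, 3) = 3
  q = 1
  f = 1
  q = 1
  (s (q) (f) (q)) = s(1, 1, 1) = 2
  f = 1
  q = 1
  (s (s (q) (f) (q)) (f) (q)) = s(2, 1, 1) = 2
  (s (s (s (q) (f) (q)) (h (r) (r)) (s (q) (f) (q))) (h (r) (g (q))) (s (s (q) (f) (q)) (f) (q))) = s(0, 3, 2) = 1
  (s (s (s (s (q) (f) (q)) (h (r) (r)) (s (q) (f) (q))) (h (g (q)) (g (q))) (s (s (q) (f) (q)) (h (r) (r)) (s (q) (f) (q)))) (h (g (s (q) (f) (q))) (g (s (q) (f) (q)))) (s (s (s (q) (f) (q)) (h (r) (r)) (s (q) (f) (q))) (h (r) (g (q))) (s (s (q) (f) (q)) (f) (q)))) = s(2, 0, 1) = 0
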